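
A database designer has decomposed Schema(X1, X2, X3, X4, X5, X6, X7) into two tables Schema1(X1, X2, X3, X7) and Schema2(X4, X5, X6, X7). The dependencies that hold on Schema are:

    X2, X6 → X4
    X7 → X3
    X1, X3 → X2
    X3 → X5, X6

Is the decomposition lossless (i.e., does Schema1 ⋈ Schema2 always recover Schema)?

Common attributes: Schema1 ∩ Schema2 = {X7}.
Closure of {X7}: X7 → X3 applies, adding X3; X3 → X5, X6 applies, adding X5, X6. So (X7)⁺ = {X3, X5, X6, X7}.
The closure contains neither all of Schema1 = {X1, X2, X3, X7} nor all of Schema2 = {X4, X5, X6, X7}, so the common attributes are not a superkey of either fragment. The join is lossy.

No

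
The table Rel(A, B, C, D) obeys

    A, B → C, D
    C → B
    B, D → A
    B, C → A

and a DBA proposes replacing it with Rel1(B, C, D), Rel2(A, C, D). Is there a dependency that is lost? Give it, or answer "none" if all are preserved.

A, B → C, D

Check A, B → C, D: no single fragment contains all of {A, B, C, D}, and the restricted closure of {A, B} across the fragments never reaches {C, D}.
C → B is preserved.
B, D → A is preserved.
B, C → A is preserved.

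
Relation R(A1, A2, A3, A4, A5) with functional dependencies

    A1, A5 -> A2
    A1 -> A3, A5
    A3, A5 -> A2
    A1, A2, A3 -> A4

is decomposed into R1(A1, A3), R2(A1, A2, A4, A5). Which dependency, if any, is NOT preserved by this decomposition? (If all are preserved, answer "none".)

A3, A5 -> A2

Check A3, A5 → A2: no single fragment contains all of {A2, A3, A5}, and the restricted closure of {A3, A5} across the fragments never reaches {A2}.
A1, A5 → A2 is preserved.
A1 → A3, A5 is preserved.
A1, A2, A3 → A4 is preserved.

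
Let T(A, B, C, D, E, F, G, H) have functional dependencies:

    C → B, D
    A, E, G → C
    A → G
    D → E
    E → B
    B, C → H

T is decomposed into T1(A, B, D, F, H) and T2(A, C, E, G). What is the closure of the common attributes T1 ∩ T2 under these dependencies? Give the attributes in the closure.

T1 ∩ T2 = {A}.
A → G applies, adding G
Closure: {A, G}.

A, G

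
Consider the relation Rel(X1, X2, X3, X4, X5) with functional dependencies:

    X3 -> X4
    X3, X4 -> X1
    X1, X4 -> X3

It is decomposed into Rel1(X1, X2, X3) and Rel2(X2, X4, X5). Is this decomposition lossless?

No

Common attributes: Rel1 ∩ Rel2 = {X2}.
No dependency enlarges {X2}, so (X2)⁺ = {X2}.
The closure contains neither all of Rel1 = {X1, X2, X3} nor all of Rel2 = {X2, X4, X5}, so the common attributes are not a superkey of either fragment. The join is lossy.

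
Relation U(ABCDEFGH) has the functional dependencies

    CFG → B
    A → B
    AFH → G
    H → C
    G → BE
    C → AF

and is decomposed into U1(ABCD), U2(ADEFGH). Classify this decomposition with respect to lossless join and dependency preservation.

Lossless test: (AD)⁺ = {ABD}, which is a superkey of neither fragment — lossy.
Dependency preservation: the restricted closure of {H} across the fragments never reaches {C}, so H → C cannot be enforced without a join — not preserved.

lossy and not dependency-preserving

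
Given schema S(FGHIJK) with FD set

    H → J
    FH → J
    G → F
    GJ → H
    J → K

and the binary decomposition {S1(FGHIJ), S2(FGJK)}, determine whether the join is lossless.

Yes

Common attributes: S1 ∩ S2 = {FGJ}.
Closure of {FGJ}: GJ → H applies, adding H; J → K applies, adding K. So (FGJ)⁺ = {FGHJK}.
This closure contains every attribute of S2, so S1 ∩ S2 → S2. The join is lossless.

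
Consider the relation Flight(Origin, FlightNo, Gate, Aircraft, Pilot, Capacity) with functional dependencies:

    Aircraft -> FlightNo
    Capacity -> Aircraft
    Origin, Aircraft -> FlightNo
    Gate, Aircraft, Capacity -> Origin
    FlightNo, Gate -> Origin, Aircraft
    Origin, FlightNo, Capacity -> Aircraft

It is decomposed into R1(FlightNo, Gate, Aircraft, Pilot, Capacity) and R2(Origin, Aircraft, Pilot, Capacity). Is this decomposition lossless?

No

Common attributes: R1 ∩ R2 = {Aircraft, Pilot, Capacity}.
Closure of {Aircraft, Pilot, Capacity}: Aircraft → FlightNo applies, adding FlightNo. So (Aircraft, Pilot, Capacity)⁺ = {FlightNo, Aircraft, Pilot, Capacity}.
The closure contains neither all of R1 = {FlightNo, Gate, Aircraft, Pilot, Capacity} nor all of R2 = {Origin, Aircraft, Pilot, Capacity}, so the common attributes are not a superkey of either fragment. The join is lossy.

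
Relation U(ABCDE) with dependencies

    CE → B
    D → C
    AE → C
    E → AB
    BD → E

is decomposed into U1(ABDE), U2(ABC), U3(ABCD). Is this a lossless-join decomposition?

Yes

Chase test. Columns are ABCDE; row i has aⱼ where attribute j ∈ Ui, else bᵢⱼ.
Initial tableau (one row per fragment):
  row 1: a1 a2 b13 a4 a5
  row 2: a1 a2 a3 b24 b25
  row 3: a1 a2 a3 a4 b35
Rows 1 and 3 agree on D; apply D→C and equate their C entries.
Rows 1 and 3 agree on BD; apply BD→E and equate their E entries.
Row 1 is now all distinguished symbols — the join is lossless.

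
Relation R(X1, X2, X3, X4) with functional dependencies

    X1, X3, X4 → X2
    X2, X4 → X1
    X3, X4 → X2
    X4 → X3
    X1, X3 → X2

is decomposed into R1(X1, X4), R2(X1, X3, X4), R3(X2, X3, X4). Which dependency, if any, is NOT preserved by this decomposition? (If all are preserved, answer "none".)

X1, X3 → X2

Check X1, X3 → X2: no single fragment contains all of {X1, X2, X3}, and the restricted closure of {X1, X3} across the fragments never reaches {X2}.
X1, X3, X4 → X2 is preserved.
X2, X4 → X1 is preserved.
X3, X4 → X2 is preserved.
X4 → X3 is preserved.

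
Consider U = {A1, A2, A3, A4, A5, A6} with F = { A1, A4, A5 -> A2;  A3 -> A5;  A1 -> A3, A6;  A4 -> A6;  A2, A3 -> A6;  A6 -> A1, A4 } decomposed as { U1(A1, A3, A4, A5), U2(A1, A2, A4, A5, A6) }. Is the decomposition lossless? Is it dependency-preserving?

lossless but not dependency-preserving

Lossless test: (A1, A4, A5)⁺ = {A1, A2, A3, A4, A5, A6}, which contains all of one fragment — lossless.
Dependency preservation: the restricted closure of {A2, A3} across the fragments never reaches {A6}, so A2, A3 → A6 cannot be enforced without a join — not preserved.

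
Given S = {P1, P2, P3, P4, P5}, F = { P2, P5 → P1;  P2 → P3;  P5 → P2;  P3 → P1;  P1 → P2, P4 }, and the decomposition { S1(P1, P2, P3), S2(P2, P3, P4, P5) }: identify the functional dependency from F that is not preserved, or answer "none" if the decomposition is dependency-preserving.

P2, P5 → P1: restricted closure across fragments reaches P1.
P2 → P3 lies within S1.
P5 → P2 lies within S2.
P3 → P1 lies within S1.
P1 → P2, P4: restricted closure across fragments reaches P2, P4.
Every dependency is enforceable on the fragments, so the decomposition is dependency-preserving.

none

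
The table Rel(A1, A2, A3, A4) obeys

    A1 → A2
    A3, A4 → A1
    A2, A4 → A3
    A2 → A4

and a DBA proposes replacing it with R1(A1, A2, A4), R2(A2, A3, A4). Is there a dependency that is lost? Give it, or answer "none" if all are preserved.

A1 → A2 lies within R1.
A3, A4 → A1: restricted closure across fragments reaches A1.
A2, A4 → A3 lies within R2.
A2 → A4 lies within R1.
Every dependency is enforceable on the fragments, so the decomposition is dependency-preserving.

none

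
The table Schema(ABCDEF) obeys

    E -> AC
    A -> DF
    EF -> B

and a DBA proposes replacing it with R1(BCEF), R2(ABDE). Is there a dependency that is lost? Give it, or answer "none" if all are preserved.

Check A → DF: no single fragment contains all of {ADF}, and the restricted closure of {A} across the fragments never reaches {DF}.
E → AC is preserved.
EF → B is preserved.

A -> DF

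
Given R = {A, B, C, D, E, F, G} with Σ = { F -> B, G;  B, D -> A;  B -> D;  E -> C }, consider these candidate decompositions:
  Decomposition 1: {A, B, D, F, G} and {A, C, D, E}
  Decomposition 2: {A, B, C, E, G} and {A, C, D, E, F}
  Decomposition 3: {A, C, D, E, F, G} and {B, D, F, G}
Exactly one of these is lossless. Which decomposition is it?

Decomposition 3

Decomposition 1: common = {A, D}, closure = {A, D} → lossy.
Decomposition 2: common = {A, C, E}, closure = {A, C, E} → lossy.
Decomposition 3: common = {D, F, G}, closure = {A, B, D, F, G} → lossless.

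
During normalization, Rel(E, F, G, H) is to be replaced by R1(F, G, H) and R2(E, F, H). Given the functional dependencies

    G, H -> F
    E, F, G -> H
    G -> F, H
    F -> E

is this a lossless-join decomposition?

Common attributes: R1 ∩ R2 = {F, H}.
Closure of {F, H}: F → E applies, adding E. So (F, H)⁺ = {E, F, H}.
This closure contains every attribute of R2, so R1 ∩ R2 → R2. The join is lossless.

Yes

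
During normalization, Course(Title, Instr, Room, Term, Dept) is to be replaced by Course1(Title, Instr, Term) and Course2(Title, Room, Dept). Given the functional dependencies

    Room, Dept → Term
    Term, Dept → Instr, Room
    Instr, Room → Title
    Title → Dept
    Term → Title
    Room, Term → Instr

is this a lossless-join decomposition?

No

Common attributes: Course1 ∩ Course2 = {Title}.
Closure of {Title}: Title → Dept applies, adding Dept. So (Title)⁺ = {Title, Dept}.
The closure contains neither all of Course1 = {Title, Instr, Term} nor all of Course2 = {Title, Room, Dept}, so the common attributes are not a superkey of either fragment. The join is lossy.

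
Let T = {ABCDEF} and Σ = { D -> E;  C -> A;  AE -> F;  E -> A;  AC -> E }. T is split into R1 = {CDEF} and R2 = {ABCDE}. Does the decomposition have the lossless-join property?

Yes

Common attributes: R1 ∩ R2 = {CDE}.
Closure of {CDE}: C → A applies, adding A; AE → F applies, adding F. So (CDE)⁺ = {ACDEF}.
This closure contains every attribute of R1, so R1 ∩ R2 → R1. The join is lossless.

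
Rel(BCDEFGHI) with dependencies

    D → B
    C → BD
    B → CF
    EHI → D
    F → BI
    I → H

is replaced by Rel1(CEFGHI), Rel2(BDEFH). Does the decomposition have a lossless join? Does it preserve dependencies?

lossless and dependency-preserving

Lossless test: (EFH)⁺ = {BCDEFHI}, which contains all of one fragment — lossless.
Dependency preservation: C → BD; B → CF; EHI → D; F → BI are not contained in any single fragment, but the restricted closure of each left-hand side across the fragments still reaches the right-hand side; the remaining FDs each lie inside some fragment. All dependencies are preserved.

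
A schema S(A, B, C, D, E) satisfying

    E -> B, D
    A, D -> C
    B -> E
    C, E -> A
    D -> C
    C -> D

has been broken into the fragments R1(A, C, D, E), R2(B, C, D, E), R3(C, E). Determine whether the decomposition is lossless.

Chase test. Columns are A, B, C, D, E; row i has aⱼ where attribute j ∈ Ri, else bᵢⱼ.
Initial tableau (one row per fragment):
  row 1: a1 b12 a3 a4 a5
  row 2: b21 a2 a3 a4 a5
  row 3: b31 b32 a3 b34 a5
Rows 1 and 2 agree on E; apply E→B, D and equate their B, D entries.
Rows 1 and 3 agree on E; apply E→B, D and equate their B, D entries.
Rows 1 and 2 agree on C, E; apply C, E→A and equate their A entries.
Rows 1 and 3 agree on C, E; apply C, E→A and equate their A entries.
Row 1 is now all distinguished symbols — the join is lossless.

Yes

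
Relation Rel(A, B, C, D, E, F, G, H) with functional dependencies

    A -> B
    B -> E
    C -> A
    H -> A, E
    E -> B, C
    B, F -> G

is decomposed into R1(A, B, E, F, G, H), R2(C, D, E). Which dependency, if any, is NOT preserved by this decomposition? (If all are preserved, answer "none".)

A → B lies within R1.
B → E lies within R1.
C → A: restricted closure across fragments reaches A.
H → A, E lies within R1.
E → B, C: restricted closure across fragments reaches B, C.
B, F → G lies within R1.
Every dependency is enforceable on the fragments, so the decomposition is dependency-preserving.

none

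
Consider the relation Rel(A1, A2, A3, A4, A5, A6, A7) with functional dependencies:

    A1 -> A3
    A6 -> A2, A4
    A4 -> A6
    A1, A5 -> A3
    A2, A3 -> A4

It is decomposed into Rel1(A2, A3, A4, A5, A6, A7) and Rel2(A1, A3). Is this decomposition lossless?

Common attributes: Rel1 ∩ Rel2 = {A3}.
No dependency enlarges {A3}, so (A3)⁺ = {A3}.
The closure contains neither all of Rel1 = {A2, A3, A4, A5, A6, A7} nor all of Rel2 = {A1, A3}, so the common attributes are not a superkey of either fragment. The join is lossy.

No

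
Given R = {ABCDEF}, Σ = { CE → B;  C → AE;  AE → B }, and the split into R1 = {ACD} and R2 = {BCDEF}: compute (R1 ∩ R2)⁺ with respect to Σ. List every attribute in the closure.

R1 ∩ R2 = {CD}.
C → AE applies, adding AE
AE → B applies, adding B
Closure: {ABCDE}.

ABCDE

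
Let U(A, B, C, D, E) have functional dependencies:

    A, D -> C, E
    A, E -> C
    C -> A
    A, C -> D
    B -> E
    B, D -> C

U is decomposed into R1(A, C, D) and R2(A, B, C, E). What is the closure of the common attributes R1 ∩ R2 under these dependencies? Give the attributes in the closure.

A, C, D, E

R1 ∩ R2 = {A, C}.
A, C → D applies, adding D
A, D → C, E applies, adding E
Closure: {A, C, D, E}.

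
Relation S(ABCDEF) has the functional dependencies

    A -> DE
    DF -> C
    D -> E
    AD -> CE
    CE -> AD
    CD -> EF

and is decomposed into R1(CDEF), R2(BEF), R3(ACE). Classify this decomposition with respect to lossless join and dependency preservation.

Lossless test (chase): Rows 1 and 3 agree on CE; apply CE→AD and equate their AD entries. Rows 1 and 3 agree on CD; apply CD→EF and equate their EF entries. No row becomes fully distinguished — the join is lossy.
Dependency preservation: A → DE; AD → CE; CE → AD are not contained in any single fragment, but the restricted closure of each left-hand side across the fragments still reaches the right-hand side; the remaining FDs each lie inside some fragment. All dependencies are preserved.

lossy but dependency-preserving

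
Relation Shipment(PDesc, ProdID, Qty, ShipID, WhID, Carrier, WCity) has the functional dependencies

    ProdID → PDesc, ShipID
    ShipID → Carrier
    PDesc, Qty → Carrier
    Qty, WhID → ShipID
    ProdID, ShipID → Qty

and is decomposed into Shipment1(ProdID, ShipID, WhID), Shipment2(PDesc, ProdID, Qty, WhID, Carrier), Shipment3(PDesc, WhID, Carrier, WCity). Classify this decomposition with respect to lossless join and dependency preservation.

Lossless test (chase): Rows 1 and 2 agree on ProdID; apply ProdID→PDesc, ShipID and equate their PDesc, ShipID entries. Rows 1 and 2 agree on ShipID; apply ShipID→Carrier and equate their Carrier entries. Rows 1 and 2 agree on ProdID, ShipID; apply ProdID, ShipID→Qty and equate their Qty entries. No row becomes fully distinguished — the join is lossy.
Dependency preservation: the restricted closure of {ShipID} across the fragments never reaches {Carrier}, so ShipID → Carrier cannot be enforced without a join — not preserved.

lossy and not dependency-preserving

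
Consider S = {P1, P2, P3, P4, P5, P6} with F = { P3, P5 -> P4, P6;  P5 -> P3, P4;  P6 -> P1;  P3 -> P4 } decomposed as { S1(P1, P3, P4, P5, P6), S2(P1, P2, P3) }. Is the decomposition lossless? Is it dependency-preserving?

lossy but dependency-preserving

Lossless test: (P1, P3)⁺ = {P1, P3, P4}, which is a superkey of neither fragment — lossy.
Dependency preservation: every FD's attributes lie within a single fragment, so each can be enforced locally — preserved.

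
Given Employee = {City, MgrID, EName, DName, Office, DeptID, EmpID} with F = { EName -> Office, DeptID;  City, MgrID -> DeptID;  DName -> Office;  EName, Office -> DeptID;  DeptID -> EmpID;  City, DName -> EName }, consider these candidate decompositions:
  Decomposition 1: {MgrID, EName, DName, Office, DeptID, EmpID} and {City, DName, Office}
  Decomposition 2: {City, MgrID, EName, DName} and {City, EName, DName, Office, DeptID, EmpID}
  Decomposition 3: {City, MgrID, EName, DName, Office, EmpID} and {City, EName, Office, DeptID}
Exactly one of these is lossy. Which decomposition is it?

Decomposition 1

Decomposition 1: common = {DName, Office}, closure = {DName, Office} → lossy.
Decomposition 2: common = {City, EName, DName}, closure = {City, EName, DName, Office, DeptID, EmpID} → lossless.
Decomposition 3: common = {City, EName, Office}, closure = {City, EName, Office, DeptID, EmpID} → lossless.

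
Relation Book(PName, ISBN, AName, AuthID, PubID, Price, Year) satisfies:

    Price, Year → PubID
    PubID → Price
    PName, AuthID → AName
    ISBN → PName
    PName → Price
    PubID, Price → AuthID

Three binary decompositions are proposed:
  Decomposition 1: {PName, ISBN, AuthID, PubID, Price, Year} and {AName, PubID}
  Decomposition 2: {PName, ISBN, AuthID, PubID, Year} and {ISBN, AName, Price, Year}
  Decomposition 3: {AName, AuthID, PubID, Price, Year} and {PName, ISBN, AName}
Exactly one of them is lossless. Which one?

Decomposition 2

Decomposition 1: common = {PubID}, closure = {AuthID, PubID, Price} → lossy.
Decomposition 2: common = {ISBN, Year}, closure = {PName, ISBN, AName, AuthID, PubID, Price, Year} → lossless.
Decomposition 3: common = {AName}, closure = {AName} → lossy.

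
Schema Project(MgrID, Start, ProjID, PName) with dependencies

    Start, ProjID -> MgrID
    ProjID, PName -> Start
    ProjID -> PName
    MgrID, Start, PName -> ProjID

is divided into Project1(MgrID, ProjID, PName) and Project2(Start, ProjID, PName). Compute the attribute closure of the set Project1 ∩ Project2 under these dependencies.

Project1 ∩ Project2 = {ProjID, PName}.
ProjID, PName → Start applies, adding Start
Start, ProjID → MgrID applies, adding MgrID
Closure: {MgrID, Start, ProjID, PName}.

MgrID, Start, ProjID, PName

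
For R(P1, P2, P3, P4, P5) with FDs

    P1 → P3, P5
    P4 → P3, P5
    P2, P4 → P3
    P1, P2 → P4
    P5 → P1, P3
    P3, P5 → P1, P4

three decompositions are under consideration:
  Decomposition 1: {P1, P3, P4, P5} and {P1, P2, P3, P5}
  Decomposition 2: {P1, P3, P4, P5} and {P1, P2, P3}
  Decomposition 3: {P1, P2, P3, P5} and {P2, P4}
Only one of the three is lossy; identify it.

Decomposition 1: common = {P1, P3, P5}, closure = {P1, P3, P4, P5} → lossless.
Decomposition 2: common = {P1, P3}, closure = {P1, P3, P4, P5} → lossless.
Decomposition 3: common = {P2}, closure = {P2} → lossy.

Decomposition 3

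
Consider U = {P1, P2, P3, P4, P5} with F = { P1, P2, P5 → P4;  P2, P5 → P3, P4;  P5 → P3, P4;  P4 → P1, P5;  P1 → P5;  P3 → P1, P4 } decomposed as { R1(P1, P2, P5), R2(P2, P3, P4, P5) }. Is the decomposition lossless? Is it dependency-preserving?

lossless and dependency-preserving

Lossless test: (P2, P5)⁺ = {P1, P2, P3, P4, P5}, which contains all of one fragment — lossless.
Dependency preservation: P1, P2, P5 → P4; P4 → P1, P5; P3 → P1, P4 are not contained in any single fragment, but the restricted closure of each left-hand side across the fragments still reaches the right-hand side; the remaining FDs each lie inside some fragment. All dependencies are preserved.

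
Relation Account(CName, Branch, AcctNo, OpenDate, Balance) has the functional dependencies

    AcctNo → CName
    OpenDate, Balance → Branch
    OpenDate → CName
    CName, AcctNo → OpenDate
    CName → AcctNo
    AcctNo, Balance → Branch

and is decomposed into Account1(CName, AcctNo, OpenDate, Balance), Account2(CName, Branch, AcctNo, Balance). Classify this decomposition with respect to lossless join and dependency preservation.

lossless and dependency-preserving

Lossless test: (CName, AcctNo, Balance)⁺ = {CName, Branch, AcctNo, OpenDate, Balance}, which contains all of one fragment — lossless.
Dependency preservation: OpenDate, Balance → Branch is not contained in any single fragment, but the restricted closure of its left-hand side across the fragments still reaches the right-hand side; the remaining FDs each lie inside some fragment. All dependencies are preserved.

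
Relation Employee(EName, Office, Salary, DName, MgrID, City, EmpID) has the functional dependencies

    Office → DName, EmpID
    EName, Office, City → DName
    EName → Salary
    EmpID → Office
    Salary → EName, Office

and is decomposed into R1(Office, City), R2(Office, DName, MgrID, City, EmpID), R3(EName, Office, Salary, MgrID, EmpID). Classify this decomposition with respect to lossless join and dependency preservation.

Lossless test (chase): Rows 1 and 2 agree on Office; apply Office→DName, EmpID and equate their DName, EmpID entries. Rows 1 and 3 agree on Office; apply Office→DName, EmpID and equate their DName, EmpID entries. No row becomes fully distinguished — the join is lossy.
Dependency preservation: EName, Office, City → DName is not contained in any single fragment, but the restricted closure of its left-hand side across the fragments still reaches the right-hand side; the remaining FDs each lie inside some fragment. All dependencies are preserved.

lossy but dependency-preserving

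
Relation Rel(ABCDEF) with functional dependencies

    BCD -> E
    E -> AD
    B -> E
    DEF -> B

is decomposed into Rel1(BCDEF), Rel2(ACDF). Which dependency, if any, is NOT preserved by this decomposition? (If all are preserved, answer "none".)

E -> AD

Check E → AD: no single fragment contains all of {ADE}, and the restricted closure of {E} across the fragments never reaches {AD}.
BCD → E is preserved.
B → E is preserved.
DEF → B is preserved.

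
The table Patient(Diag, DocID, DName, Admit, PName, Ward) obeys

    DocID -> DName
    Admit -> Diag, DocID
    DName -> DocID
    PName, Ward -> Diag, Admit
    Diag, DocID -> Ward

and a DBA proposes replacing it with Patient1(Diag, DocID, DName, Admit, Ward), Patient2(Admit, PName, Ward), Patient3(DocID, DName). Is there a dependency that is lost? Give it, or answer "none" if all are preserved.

DocID → DName lies within Patient1.
Admit → Diag, DocID lies within Patient1.
DName → DocID lies within Patient1.
PName, Ward → Diag, Admit: restricted closure across fragments reaches Diag, Admit.
Diag, DocID → Ward lies within Patient1.
Every dependency is enforceable on the fragments, so the decomposition is dependency-preserving.

none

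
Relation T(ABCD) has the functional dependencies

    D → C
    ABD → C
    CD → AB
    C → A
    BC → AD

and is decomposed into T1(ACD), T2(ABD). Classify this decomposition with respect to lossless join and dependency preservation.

lossless but not dependency-preserving

Lossless test: (AD)⁺ = {ABCD}, which contains all of one fragment — lossless.
Dependency preservation: the restricted closure of {BC} across the fragments never reaches {AD}, so BC → AD cannot be enforced without a join — not preserved.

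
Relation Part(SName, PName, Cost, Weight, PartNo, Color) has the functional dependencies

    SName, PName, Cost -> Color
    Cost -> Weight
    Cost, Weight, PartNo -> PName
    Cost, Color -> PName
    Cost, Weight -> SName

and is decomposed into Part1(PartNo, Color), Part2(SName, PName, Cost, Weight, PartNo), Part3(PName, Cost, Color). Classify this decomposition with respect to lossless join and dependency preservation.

lossless and dependency-preserving

Lossless test (chase): Rows 2 and 3 agree on Cost; apply Cost→Weight and equate their Weight entries. Rows 2 and 3 agree on Cost, Weight; apply Cost, Weight→SName and equate their SName entries. Rows 2 and 3 agree on SName, PName, Cost; apply SName, PName, Cost→Color and equate their Color entries. Row 2 is now all distinguished symbols — the join is lossless.
Dependency preservation: SName, PName, Cost → Color is not contained in any single fragment, but the restricted closure of its left-hand side across the fragments still reaches the right-hand side; the remaining FDs each lie inside some fragment. All dependencies are preserved.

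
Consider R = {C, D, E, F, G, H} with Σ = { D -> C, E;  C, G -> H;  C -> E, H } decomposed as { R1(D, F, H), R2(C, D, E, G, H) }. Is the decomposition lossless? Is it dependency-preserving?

lossy but dependency-preserving

Lossless test: (D, H)⁺ = {C, D, E, H}, which is a superkey of neither fragment — lossy.
Dependency preservation: every FD's attributes lie within a single fragment, so each can be enforced locally — preserved.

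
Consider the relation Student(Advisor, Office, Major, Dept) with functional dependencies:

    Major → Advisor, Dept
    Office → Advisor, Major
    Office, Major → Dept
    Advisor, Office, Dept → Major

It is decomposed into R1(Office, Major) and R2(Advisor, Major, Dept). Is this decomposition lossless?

Common attributes: R1 ∩ R2 = {Major}.
Closure of {Major}: Major → Advisor, Dept applies, adding Advisor, Dept. So (Major)⁺ = {Advisor, Major, Dept}.
This closure contains every attribute of R2, so R1 ∩ R2 → R2. The join is lossless.

Yes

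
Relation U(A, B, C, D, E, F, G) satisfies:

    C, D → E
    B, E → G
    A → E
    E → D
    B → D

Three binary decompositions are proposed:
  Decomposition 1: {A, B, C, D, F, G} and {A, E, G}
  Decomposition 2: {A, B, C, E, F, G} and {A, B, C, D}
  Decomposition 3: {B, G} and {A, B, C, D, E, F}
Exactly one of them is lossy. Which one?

Decomposition 3

Decomposition 1: common = {A, G}, closure = {A, D, E, G} → lossless.
Decomposition 2: common = {A, B, C}, closure = {A, B, C, D, E, G} → lossless.
Decomposition 3: common = {B}, closure = {B, D} → lossy.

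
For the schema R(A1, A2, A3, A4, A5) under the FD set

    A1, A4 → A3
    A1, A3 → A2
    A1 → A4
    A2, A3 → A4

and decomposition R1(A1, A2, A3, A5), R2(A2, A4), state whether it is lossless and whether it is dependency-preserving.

Lossless test: (A2)⁺ = {A2}, which is a superkey of neither fragment — lossy.
Dependency preservation: the restricted closure of {A1} across the fragments never reaches {A4}, so A1 → A4 cannot be enforced without a join — not preserved.

lossy and not dependency-preserving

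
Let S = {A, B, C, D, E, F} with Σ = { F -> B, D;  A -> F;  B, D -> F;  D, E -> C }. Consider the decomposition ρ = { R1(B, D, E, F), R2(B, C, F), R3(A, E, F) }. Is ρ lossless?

Chase test. Columns are A, B, C, D, E, F; row i has aⱼ where attribute j ∈ Ri, else bᵢⱼ.
Initial tableau (one row per fragment):
  row 1: b11 a2 b13 a4 a5 a6
  row 2: b21 a2 a3 b24 b25 a6
  row 3: a1 b32 b33 b34 a5 a6
Rows 1 and 2 agree on F; apply F→B, D and equate their B, D entries.
Rows 1 and 3 agree on F; apply F→B, D and equate their B, D entries.
Rows 1 and 3 agree on D, E; apply D, E→C and equate their C entries.
No row becomes fully distinguished — the join is lossy.

No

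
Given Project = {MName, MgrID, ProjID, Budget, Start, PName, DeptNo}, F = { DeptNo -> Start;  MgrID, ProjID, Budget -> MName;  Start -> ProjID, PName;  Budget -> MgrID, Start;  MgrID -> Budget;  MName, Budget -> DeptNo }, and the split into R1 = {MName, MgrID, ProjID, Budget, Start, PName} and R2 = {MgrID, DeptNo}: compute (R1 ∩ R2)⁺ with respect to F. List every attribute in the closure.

R1 ∩ R2 = {MgrID}.
MgrID → Budget applies, adding Budget
Budget → MgrID, Start applies, adding Start
Start → ProjID, PName applies, adding ProjID, PName
MgrID, ProjID, Budget → MName applies, adding MName
MName, Budget → DeptNo applies, adding DeptNo
Closure: {MName, MgrID, ProjID, Budget, Start, PName, DeptNo}.

MName, MgrID, ProjID, Budget, Start, PName, DeptNo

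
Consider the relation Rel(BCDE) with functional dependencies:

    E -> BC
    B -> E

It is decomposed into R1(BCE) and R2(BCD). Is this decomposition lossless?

Yes

Common attributes: R1 ∩ R2 = {BC}.
Closure of {BC}: B → E applies, adding E. So (BC)⁺ = {BCE}.
This closure contains every attribute of R1, so R1 ∩ R2 → R1. The join is lossless.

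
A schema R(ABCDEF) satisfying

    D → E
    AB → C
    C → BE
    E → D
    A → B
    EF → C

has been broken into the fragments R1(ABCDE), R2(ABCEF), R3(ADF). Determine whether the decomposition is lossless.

Chase test. Columns are ABCDEF; row i has aⱼ where attribute j ∈ Ri, else bᵢⱼ.
Initial tableau (one row per fragment):
  row 1: a1 a2 a3 a4 a5 b16
  row 2: a1 a2 a3 b24 a5 a6
  row 3: a1 b32 b33 a4 b35 a6
Rows 1 and 3 agree on D; apply D→E and equate their E entries.
Rows 1 and 2 agree on E; apply E→D and equate their D entries.
Rows 1 and 3 agree on A; apply A→B and equate their B entries.
Rows 2 and 3 agree on EF; apply EF→C and equate their C entries.
Row 2 is now all distinguished symbols — the join is lossless.

Yes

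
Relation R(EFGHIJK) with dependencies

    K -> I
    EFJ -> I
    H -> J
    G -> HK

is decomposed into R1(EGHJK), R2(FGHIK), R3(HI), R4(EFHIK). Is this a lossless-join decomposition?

No

Chase test. Columns are EFGHIJK; row i has aⱼ where attribute j ∈ Ri, else bᵢⱼ.
Initial tableau (one row per fragment):
  row 1: a1 b12 a3 a4 b15 a6 a7
  row 2: b21 a2 a3 a4 a5 b26 a7
  row 3: b31 b32 b33 a4 a5 b36 b37
  row 4: a1 a2 b43 a4 a5 b46 a7
Rows 1 and 2 agree on K; apply K→I and equate their I entries.
Rows 1 and 2 agree on H; apply H→J and equate their J entries.
Rows 1 and 3 agree on H; apply H→J and equate their J entries.
Rows 1 and 4 agree on H; apply H→J and equate their J entries.
No row becomes fully distinguished — the join is lossy.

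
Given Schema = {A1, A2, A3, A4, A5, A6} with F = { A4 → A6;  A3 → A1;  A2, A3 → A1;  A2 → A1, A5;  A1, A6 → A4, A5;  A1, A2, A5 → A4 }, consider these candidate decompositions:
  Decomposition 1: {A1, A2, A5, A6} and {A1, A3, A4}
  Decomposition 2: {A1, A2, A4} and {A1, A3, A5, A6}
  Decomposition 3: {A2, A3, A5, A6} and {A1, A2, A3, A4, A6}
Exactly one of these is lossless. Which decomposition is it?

Decomposition 1: common = {A1}, closure = {A1} → lossy.
Decomposition 2: common = {A1}, closure = {A1} → lossy.
Decomposition 3: common = {A2, A3, A6}, closure = {A1, A2, A3, A4, A5, A6} → lossless.

Decomposition 3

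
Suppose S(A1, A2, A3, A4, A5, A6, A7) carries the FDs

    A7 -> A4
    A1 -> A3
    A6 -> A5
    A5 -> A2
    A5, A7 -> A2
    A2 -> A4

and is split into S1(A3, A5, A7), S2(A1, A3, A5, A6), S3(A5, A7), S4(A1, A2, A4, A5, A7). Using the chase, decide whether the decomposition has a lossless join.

Chase test. Columns are A1, A2, A3, A4, A5, A6, A7; row i has aⱼ where attribute j ∈ Si, else bᵢⱼ.
Initial tableau (one row per fragment):
  row 1: b11 b12 a3 b14 a5 b16 a7
  row 2: a1 b22 a3 b24 a5 a6 b27
  row 3: b31 b32 b33 b34 a5 b36 a7
  row 4: a1 a2 b43 a4 a5 b46 a7
Rows 1 and 3 agree on A7; apply A7→A4 and equate their A4 entries.
Rows 1 and 4 agree on A7; apply A7→A4 and equate their A4 entries.
Rows 2 and 4 agree on A1; apply A1→A3 and equate their A3 entries.
Rows 1 and 2 agree on A5; apply A5→A2 and equate their A2 entries.
Rows 1 and 3 agree on A5; apply A5→A2 and equate their A2 entries.
Rows 1 and 4 agree on A5; apply A5→A2 and equate their A2 entries.
Rows 1 and 2 agree on A2; apply A2→A4 and equate their A4 entries.
No row becomes fully distinguished — the join is lossy.

No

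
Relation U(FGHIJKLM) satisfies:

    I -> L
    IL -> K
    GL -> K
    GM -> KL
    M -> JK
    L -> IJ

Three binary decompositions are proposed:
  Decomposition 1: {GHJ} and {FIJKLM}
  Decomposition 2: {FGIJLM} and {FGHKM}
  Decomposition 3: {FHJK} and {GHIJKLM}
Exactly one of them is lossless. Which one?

Decomposition 1: common = {J}, closure = {J} → lossy.
Decomposition 2: common = {FGM}, closure = {FGIJKLM} → lossless.
Decomposition 3: common = {HJK}, closure = {HJK} → lossy.

Decomposition 2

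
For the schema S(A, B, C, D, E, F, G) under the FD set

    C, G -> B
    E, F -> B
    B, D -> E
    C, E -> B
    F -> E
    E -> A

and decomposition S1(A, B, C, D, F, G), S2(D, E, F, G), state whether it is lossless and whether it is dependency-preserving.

lossless but not dependency-preserving

Lossless test: (D, F, G)⁺ = {A, B, D, E, F, G}, which contains all of one fragment — lossless.
Dependency preservation: the restricted closure of {B, D} across the fragments never reaches {E}, so B, D → E cannot be enforced without a join — not preserved.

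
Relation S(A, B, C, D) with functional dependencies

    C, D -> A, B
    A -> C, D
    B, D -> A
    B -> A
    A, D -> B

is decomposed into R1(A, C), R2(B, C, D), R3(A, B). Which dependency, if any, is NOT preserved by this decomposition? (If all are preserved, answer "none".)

C, D → A, B: restricted closure across fragments reaches A, B.
A → C, D: restricted closure across fragments reaches C, D.
B, D → A: restricted closure across fragments reaches A.
B → A lies within R3.
A, D → B: restricted closure across fragments reaches B.
Every dependency is enforceable on the fragments, so the decomposition is dependency-preserving.

none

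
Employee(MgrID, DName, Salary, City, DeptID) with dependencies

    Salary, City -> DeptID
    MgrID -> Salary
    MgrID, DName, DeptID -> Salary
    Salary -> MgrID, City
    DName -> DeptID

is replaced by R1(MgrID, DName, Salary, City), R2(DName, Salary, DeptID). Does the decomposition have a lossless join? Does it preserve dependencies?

lossless and dependency-preserving

Lossless test: (DName, Salary)⁺ = {MgrID, DName, Salary, City, DeptID}, which contains all of one fragment — lossless.
Dependency preservation: Salary, City → DeptID; MgrID, DName, DeptID → Salary are not contained in any single fragment, but the restricted closure of each left-hand side across the fragments still reaches the right-hand side; the remaining FDs each lie inside some fragment. All dependencies are preserved.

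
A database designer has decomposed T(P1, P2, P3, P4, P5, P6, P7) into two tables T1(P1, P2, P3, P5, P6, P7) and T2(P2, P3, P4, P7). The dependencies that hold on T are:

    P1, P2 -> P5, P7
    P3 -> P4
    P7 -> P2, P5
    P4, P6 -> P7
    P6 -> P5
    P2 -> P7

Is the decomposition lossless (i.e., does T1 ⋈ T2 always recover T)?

Common attributes: T1 ∩ T2 = {P2, P3, P7}.
Closure of {P2, P3, P7}: P3 → P4 applies, adding P4; P7 → P2, P5 applies, adding P5. So (P2, P3, P7)⁺ = {P2, P3, P4, P5, P7}.
This closure contains every attribute of T2, so T1 ∩ T2 → T2. The join is lossless.

Yes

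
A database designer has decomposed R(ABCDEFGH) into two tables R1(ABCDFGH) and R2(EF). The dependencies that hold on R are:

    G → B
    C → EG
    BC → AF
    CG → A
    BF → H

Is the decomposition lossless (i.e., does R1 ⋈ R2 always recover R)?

No

Common attributes: R1 ∩ R2 = {F}.
No dependency enlarges {F}, so (F)⁺ = {F}.
The closure contains neither all of R1 = {ABCDFGH} nor all of R2 = {EF}, so the common attributes are not a superkey of either fragment. The join is lossy.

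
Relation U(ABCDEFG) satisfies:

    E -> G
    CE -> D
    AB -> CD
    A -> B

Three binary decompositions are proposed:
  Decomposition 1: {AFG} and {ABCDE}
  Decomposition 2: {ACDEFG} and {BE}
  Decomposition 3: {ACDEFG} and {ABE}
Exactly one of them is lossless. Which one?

Decomposition 1: common = {A}, closure = {ABCD} → lossy.
Decomposition 2: common = {E}, closure = {EG} → lossy.
Decomposition 3: common = {AE}, closure = {ABCDEG} → lossless.

Decomposition 3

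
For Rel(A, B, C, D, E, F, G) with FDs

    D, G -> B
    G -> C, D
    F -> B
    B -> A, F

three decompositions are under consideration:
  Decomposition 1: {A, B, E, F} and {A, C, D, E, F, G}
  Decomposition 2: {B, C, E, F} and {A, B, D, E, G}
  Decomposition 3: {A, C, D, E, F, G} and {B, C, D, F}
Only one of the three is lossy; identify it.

Decomposition 1: common = {A, E, F}, closure = {A, B, E, F} → lossless.
Decomposition 2: common = {B, E}, closure = {A, B, E, F} → lossy.
Decomposition 3: common = {C, D, F}, closure = {A, B, C, D, F} → lossless.

Decomposition 2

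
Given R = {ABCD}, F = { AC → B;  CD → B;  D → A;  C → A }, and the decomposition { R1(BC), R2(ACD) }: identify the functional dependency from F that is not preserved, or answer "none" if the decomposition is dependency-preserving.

AC → B: restricted closure across fragments reaches B.
CD → B: restricted closure across fragments reaches B.
D → A lies within R2.
C → A lies within R2.
Every dependency is enforceable on the fragments, so the decomposition is dependency-preserving.

none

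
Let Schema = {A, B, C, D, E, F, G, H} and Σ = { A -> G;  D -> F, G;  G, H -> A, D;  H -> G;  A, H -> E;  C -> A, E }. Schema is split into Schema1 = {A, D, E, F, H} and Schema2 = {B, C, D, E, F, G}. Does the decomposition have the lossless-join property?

No

Common attributes: Schema1 ∩ Schema2 = {D, E, F}.
Closure of {D, E, F}: D → F, G applies, adding G. So (D, E, F)⁺ = {D, E, F, G}.
The closure contains neither all of Schema1 = {A, D, E, F, H} nor all of Schema2 = {B, C, D, E, F, G}, so the common attributes are not a superkey of either fragment. The join is lossy.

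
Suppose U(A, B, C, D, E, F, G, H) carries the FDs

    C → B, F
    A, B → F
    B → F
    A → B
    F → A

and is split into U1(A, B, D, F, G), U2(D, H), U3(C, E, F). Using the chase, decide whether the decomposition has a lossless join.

Chase test. Columns are A, B, C, D, E, F, G, H; row i has aⱼ where attribute j ∈ Ui, else bᵢⱼ.
Initial tableau (one row per fragment):
  row 1: a1 a2 b13 a4 b15 a6 a7 b18
  row 2: b21 b22 b23 a4 b25 b26 b27 a8
  row 3: b31 b32 a3 b34 a5 a6 b37 b38
Rows 1 and 3 agree on F; apply F→A and equate their A entries.
Rows 1 and 3 agree on A; apply A→B and equate their B entries.
No row becomes fully distinguished — the join is lossy.

No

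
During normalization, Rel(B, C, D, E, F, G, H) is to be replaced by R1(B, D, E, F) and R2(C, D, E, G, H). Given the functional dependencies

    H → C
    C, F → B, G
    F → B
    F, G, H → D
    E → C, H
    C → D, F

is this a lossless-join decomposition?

Yes

Common attributes: R1 ∩ R2 = {D, E}.
Closure of {D, E}: E → C, H applies, adding C, H; C → D, F applies, adding F; C, F → B, G applies, adding B, G. So (D, E)⁺ = {B, C, D, E, F, G, H}.
This closure contains every attribute of R1, so R1 ∩ R2 → R1. The join is lossless.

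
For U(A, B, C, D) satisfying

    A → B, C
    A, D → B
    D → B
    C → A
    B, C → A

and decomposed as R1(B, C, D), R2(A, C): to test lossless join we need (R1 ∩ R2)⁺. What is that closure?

A, B, C

R1 ∩ R2 = {C}.
C → A applies, adding A
A → B, C applies, adding B
Closure: {A, B, C}.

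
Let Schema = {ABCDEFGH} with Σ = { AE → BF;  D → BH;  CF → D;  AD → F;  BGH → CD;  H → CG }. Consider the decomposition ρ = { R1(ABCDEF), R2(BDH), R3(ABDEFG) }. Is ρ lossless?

Chase test. Columns are ABCDEFGH; row i has aⱼ where attribute j ∈ Ri, else bᵢⱼ.
Initial tableau (one row per fragment):
  row 1: a1 a2 a3 a4 a5 a6 b17 b18
  row 2: b21 a2 b23 a4 b25 b26 b27 a8
  row 3: a1 a2 b33 a4 a5 a6 a7 b38
Rows 1 and 2 agree on D; apply D→BH and equate their BH entries.
Rows 1 and 3 agree on D; apply D→BH and equate their BH entries.
Rows 1 and 2 agree on H; apply H→CG and equate their CG entries.
Rows 1 and 3 agree on H; apply H→CG and equate their CG entries.
Row 1 is now all distinguished symbols — the join is lossless.

Yes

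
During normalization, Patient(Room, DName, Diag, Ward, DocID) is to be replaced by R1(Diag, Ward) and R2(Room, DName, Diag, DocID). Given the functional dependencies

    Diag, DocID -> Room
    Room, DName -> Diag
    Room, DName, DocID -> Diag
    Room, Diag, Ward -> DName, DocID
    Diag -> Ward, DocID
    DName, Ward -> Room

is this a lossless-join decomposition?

Yes

Common attributes: R1 ∩ R2 = {Diag}.
Closure of {Diag}: Diag → Ward, DocID applies, adding Ward, DocID; Diag, DocID → Room applies, adding Room; Room, Diag, Ward → DName, DocID applies, adding DName. So (Diag)⁺ = {Room, DName, Diag, Ward, DocID}.
This closure contains every attribute of R1, so R1 ∩ R2 → R1. The join is lossless.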